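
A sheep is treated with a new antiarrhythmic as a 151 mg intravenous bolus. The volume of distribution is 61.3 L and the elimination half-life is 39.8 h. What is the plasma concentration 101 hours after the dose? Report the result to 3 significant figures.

0.424 mg/L

C₀ = dose / V = 151 / 61.3 = 2.463 mg/L
k = ln 2 / 39.8 = 0.01742 h⁻¹
C(t) = C₀ e^(−kt) = 2.463 × e^(−0.01742 × 101) = 2.463 × e^(−1.759) = 2.463 × 0.1722 ≈ 0.424 mg/L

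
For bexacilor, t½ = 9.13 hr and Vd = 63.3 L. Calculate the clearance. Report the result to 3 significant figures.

4.81 L/hr

k = ln 2 / t½ = ln 2 / 9.13 = 0.07592 hr⁻¹
CL = k · V = 0.07592 × 63.3 ≈ 4.81 L/hr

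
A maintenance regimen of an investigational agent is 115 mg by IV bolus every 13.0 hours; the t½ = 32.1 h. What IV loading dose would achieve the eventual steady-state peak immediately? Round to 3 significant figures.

k = ln 2 / 32.1 = 0.02159 h⁻¹
Accumulation ratio R = 1 / (1 − e^(−kτ)) = 1 / (1 − e^(−0.02159×13.0)) = 1 / (1 − 0.7552) = 4.086
Loading dose = maintenance dose × R = 115 × 4.086 ≈ 470 mg

470 mg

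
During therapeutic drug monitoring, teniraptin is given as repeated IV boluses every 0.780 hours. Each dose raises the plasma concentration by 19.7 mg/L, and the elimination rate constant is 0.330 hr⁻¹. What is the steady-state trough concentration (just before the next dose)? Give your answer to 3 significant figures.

67.1 mg/L

Fraction remaining after one interval: e^(−kτ) = e^(−0.3300 × 0.780) = 0.7731
R = 1 / (1 − 0.7731) = 4.406
Css,max = 19.7 × 4.406 = 86.81 mg/L
Css,min = Css,max × e^(−kτ) = 86.81 × 0.7731 ≈ 67.1 mg/L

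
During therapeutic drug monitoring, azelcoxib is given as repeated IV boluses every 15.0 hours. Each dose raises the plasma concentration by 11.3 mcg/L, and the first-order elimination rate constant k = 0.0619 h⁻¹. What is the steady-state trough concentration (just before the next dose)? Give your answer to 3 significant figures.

Fraction remaining after one interval: e^(−kτ) = e^(−0.06190 × 15.0) = 0.3951
R = 1 / (1 − 0.3951) = 1.653
Css,max = 11.3 × 1.653 = 18.68 mcg/L
Css,min = Css,max × e^(−kτ) = 18.68 × 0.3951 ≈ 7.38 mcg/L

7.38 mcg/L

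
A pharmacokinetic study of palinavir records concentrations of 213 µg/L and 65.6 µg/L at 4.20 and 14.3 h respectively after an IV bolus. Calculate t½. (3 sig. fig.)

k = ln(C₁/C₂) / (t₂ − t₁) = ln(213/65.6) / (14.3 − 4.20)
  = 1.178 / 10.10 = 0.1166 h⁻¹
t½ = ln 2 / k = ln 2 / 0.1166 ≈ 5.94 hours

5.94 hours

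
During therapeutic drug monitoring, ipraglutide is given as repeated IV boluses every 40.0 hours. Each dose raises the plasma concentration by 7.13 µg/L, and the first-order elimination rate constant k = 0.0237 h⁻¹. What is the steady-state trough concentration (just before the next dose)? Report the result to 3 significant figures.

Fraction remaining after one interval: e^(−kτ) = e^(−0.02370 × 40.0) = 0.3875
R = 1 / (1 − 0.3875) = 1.633
Css,max = 7.13 × 1.633 = 11.64 µg/L
Css,min = Css,max × e^(−kτ) = 11.64 × 0.3875 ≈ 4.51 µg/L

4.51 µg/L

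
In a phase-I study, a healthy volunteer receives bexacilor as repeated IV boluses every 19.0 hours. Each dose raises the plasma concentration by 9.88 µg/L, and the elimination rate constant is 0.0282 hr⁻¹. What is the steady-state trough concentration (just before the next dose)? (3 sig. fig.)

Fraction remaining after one interval: e^(−kτ) = e^(−0.02820 × 19.0) = 0.5852
R = 1 / (1 − 0.5852) = 2.411
Css,max = 9.88 × 2.411 = 23.82 µg/L
Css,min = Css,max × e^(−kτ) = 23.82 × 0.5852 ≈ 13.9 µg/L

13.9 µg/L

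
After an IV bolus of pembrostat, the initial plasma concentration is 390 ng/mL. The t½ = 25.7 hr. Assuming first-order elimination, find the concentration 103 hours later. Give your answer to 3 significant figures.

24.2 ng/mL

k = ln 2 / 25.7 = 0.02697 hr⁻¹
103 hr is 4.008 half-lives, so C = 390 × (1/2)^4.008 = 390 × 0.06216 ≈ 24.2 ng/mL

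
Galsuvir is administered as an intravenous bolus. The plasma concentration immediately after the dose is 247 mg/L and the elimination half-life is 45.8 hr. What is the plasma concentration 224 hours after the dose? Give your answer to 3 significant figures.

k = ln 2 / 45.8 = 0.01513 hr⁻¹
C(t) = C₀ e^(−kt) = 247 × e^(−0.01513 × 224) = 247 × e^(−3.390) = 247 × 0.03371 ≈ 8.33 mg/L

8.33 mg/L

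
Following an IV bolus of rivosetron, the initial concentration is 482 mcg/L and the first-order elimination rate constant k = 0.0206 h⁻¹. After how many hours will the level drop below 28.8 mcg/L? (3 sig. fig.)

137 hours

C(t) = C₀ e^(−kt)  ⇒  t = ln(C₀/C) / k
t = ln(482/28.8) / 0.02060 = 2.818 / 0.02060 ≈ 137 hours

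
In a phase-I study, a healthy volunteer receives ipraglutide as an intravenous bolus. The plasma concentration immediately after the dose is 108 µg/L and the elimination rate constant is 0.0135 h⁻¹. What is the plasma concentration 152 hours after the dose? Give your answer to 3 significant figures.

13.9 µg/L

C(t) = C₀ e^(−kt) = 108 × e^(−0.01350 × 152) = 108 × e^(−2.052) = 108 × 0.1285 ≈ 13.9 µg/L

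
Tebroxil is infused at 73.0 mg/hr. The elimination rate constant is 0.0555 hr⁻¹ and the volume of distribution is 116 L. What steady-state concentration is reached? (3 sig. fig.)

CL = k · V = 0.0555 × 116 = 6.438 L/hr
Css = rate / CL = 73.0 / 6.438 ≈ 11.3 mg/L

11.3 mg/L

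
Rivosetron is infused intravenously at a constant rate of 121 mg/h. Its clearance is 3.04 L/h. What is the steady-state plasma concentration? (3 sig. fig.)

39.8 µg/mL

Css = infusion rate / CL = 121 / 3.04 ≈ 39.8 µg/mL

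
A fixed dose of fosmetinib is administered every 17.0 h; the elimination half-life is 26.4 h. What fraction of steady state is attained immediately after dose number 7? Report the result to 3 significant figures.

0.956

k = ln 2 / 26.4 = 0.02626 h⁻¹
f_n = 1 − e^(−nkτ) = 1 − e^(−7 × 0.02626 × 17.0) = 1 − e^(−3.124) = 1 − 0.04396 ≈ 0.956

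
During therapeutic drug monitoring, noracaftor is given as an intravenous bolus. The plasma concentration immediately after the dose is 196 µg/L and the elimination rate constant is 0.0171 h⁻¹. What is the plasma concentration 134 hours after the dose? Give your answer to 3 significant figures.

C(t) = C₀ e^(−kt) = 196 × e^(−0.01710 × 134) = 196 × e^(−2.291) = 196 × 0.1011 ≈ 19.8 µg/L

19.8 µg/L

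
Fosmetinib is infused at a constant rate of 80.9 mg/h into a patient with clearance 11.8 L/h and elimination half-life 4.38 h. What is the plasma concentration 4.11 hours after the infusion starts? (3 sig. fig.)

Css = rate / CL = 80.9 / 11.8 = 6.856 mg/L
k = ln 2 / 4.38 = 0.1583 h⁻¹
C(t) = Css (1 − e^(−kt)) = 6.856 × (1 − e^(−0.6504)) = 6.856 × 0.4782 ≈ 3.28 mg/L

3.28 mg/L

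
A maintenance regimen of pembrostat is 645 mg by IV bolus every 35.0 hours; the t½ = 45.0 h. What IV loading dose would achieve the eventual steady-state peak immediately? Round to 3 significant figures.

k = ln 2 / 45.0 = 0.01540 h⁻¹
Accumulation ratio R = 1 / (1 − e^(−kτ)) = 1 / (1 − e^(−0.01540×35.0)) = 1 / (1 − 0.5833) = 2.400
Loading dose = maintenance dose × R = 645 × 2.400 ≈ 1550 mg

1550 mg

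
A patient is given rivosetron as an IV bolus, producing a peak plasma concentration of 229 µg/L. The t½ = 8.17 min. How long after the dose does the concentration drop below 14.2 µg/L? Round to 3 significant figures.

32.8 minutes

k = ln 2 / 8.17 = 0.08484 min⁻¹
C(t) = C₀ e^(−kt)  ⇒  t = ln(C₀/C) / k
t = ln(229/14.2) / 0.08484 = 2.780 / 0.08484 ≈ 32.8 minutes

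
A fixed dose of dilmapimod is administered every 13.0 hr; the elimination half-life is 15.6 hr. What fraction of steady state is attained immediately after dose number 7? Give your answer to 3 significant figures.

k = ln 2 / 15.6 = 0.04443 hr⁻¹
f_n = 1 − e^(−nkτ) = 1 − e^(−7 × 0.04443 × 13.0) = 1 − e^(−4.043) = 1 − 0.01754 ≈ 0.982

0.982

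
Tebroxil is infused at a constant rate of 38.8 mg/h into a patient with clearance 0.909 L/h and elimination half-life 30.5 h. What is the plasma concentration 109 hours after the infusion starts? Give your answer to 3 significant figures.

39.1 mg/L

Css = rate / CL = 38.8 / 0.909 = 42.68 mg/L
k = ln 2 / 30.5 = 0.02273 h⁻¹
C(t) = Css (1 − e^(−kt)) = 42.68 × (1 − e^(−2.477)) = 42.68 × 0.9160 ≈ 39.1 mg/L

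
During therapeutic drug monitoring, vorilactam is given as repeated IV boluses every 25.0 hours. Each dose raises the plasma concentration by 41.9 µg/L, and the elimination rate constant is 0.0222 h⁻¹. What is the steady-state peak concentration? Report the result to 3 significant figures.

98.4 µg/L

Fraction remaining after one interval: e^(−kτ) = e^(−0.02220 × 25.0) = 0.5741
R = 1 / (1 − 0.5741) = 2.348
Css,max = 41.9 × 2.348 ≈ 98.4 µg/L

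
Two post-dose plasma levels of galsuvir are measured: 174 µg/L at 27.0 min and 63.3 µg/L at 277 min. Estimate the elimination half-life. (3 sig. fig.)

171 minutes

k = ln(C₁/C₂) / (t₂ − t₁) = ln(174/63.3) / (277 − 27.0)
  = 1.011 / 250.0 = 0.004045 min⁻¹
t½ = ln 2 / k = ln 2 / 0.004045 ≈ 171 minutes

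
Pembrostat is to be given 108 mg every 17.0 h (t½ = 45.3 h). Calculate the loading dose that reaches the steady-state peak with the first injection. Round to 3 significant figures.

k = ln 2 / 45.3 = 0.01530 h⁻¹
Accumulation ratio R = 1 / (1 − e^(−kτ)) = 1 / (1 − e^(−0.01530×17.0)) = 1 / (1 − 0.7710) = 4.366
Loading dose = maintenance dose × R = 108 × 4.366 ≈ 472 mg

472 mg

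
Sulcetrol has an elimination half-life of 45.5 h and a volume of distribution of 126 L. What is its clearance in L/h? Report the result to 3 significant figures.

1.92 L/h

k = ln 2 / t½ = ln 2 / 45.5 = 0.01523 h⁻¹
CL = k · V = 0.01523 × 126 ≈ 1.92 L/h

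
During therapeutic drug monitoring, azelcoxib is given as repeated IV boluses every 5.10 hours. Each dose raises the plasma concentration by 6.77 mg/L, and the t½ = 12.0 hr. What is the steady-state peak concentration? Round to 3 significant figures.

26.5 mg/L

k = ln 2 / 12.0 = 0.05776 hr⁻¹
Fraction remaining after one interval: e^(−kτ) = e^(−0.05776 × 5.10) = 0.7448
R = 1 / (1 − 0.7448) = 3.919
Css,max = 6.77 × 3.919 ≈ 26.5 mg/L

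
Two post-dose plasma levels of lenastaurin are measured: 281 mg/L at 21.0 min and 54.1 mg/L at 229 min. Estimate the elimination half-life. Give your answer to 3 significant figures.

k = ln(C₁/C₂) / (t₂ − t₁) = ln(281/54.1) / (229 − 21.0)
  = 1.648 / 208.0 = 0.007921 min⁻¹
t½ = ln 2 / k = ln 2 / 0.007921 ≈ 87.5 minutes

87.5 minutes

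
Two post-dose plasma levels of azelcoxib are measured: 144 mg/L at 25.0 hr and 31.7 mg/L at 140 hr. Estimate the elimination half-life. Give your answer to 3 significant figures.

k = ln(C₁/C₂) / (t₂ − t₁) = ln(144/31.7) / (140 − 25.0)
  = 1.513 / 115.0 = 0.01316 hr⁻¹
t½ = ln 2 / k = ln 2 / 0.01316 ≈ 52.7 hours

52.7 hours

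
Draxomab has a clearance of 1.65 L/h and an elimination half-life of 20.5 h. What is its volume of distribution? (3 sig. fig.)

k = ln 2 / t½ = ln 2 / 20.5 = 0.03381 h⁻¹
V = CL / k = 1.65 / 0.03381 ≈ 48.8 L

48.8 L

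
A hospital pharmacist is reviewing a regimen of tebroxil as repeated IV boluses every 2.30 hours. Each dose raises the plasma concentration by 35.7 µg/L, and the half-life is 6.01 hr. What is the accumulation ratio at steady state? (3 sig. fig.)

4.29

k = ln 2 / 6.01 = 0.1153 hr⁻¹
Fraction remaining after one interval: e^(−kτ) = e^(−0.1153 × 2.30) = 0.7670
R = 1 / (1 − 0.7670) = 1 / 0.2330 ≈ 4.29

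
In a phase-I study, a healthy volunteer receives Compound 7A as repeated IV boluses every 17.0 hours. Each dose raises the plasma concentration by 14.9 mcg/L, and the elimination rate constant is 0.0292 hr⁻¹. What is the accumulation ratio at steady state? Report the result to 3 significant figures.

Fraction remaining after one interval: e^(−kτ) = e^(−0.02920 × 17.0) = 0.6087
R = 1 / (1 − 0.6087) = 1 / 0.3913 ≈ 2.56

2.56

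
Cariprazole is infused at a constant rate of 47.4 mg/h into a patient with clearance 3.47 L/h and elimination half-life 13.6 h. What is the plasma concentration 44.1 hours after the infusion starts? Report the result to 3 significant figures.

12.2 µg/mL

Css = rate / CL = 47.4 / 3.47 = 13.66 µg/mL
k = ln 2 / 13.6 = 0.05097 h⁻¹
C(t) = Css (1 − e^(−kt)) = 13.66 × (1 − e^(−2.248)) = 13.66 × 0.8944 ≈ 12.2 µg/mL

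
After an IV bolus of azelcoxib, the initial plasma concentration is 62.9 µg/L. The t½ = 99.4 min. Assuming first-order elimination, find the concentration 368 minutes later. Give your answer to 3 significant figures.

4.83 µg/L

k = ln 2 / 99.4 = 0.006973 min⁻¹
368 min is 3.702 half-lives, so C = 62.9 × (1/2)^3.702 = 62.9 × 0.07683 ≈ 4.83 µg/L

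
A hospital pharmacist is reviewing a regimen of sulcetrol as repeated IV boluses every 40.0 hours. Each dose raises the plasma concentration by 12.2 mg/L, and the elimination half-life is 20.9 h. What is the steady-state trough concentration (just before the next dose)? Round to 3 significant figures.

4.41 mg/L

k = ln 2 / 20.9 = 0.03316 h⁻¹
Fraction remaining after one interval: e^(−kτ) = e^(−0.03316 × 40.0) = 0.2654
R = 1 / (1 − 0.2654) = 1.361
Css,max = 12.2 × 1.361 = 16.61 mg/L
Css,min = Css,max × e^(−kτ) = 16.61 × 0.2654 ≈ 4.41 mg/L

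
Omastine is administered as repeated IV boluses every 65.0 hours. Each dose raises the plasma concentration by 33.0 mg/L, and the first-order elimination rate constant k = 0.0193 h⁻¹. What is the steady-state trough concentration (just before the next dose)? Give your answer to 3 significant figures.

Fraction remaining after one interval: e^(−kτ) = e^(−0.01930 × 65.0) = 0.2852
R = 1 / (1 − 0.2852) = 1.399
Css,max = 33.0 × 1.399 = 46.17 mg/L
Css,min = Css,max × e^(−kτ) = 46.17 × 0.2852 ≈ 13.2 mg/L

13.2 mg/L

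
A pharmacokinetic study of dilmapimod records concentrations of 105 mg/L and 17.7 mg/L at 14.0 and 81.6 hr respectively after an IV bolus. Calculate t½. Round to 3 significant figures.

26.3 hours

k = ln(C₁/C₂) / (t₂ − t₁) = ln(105/17.7) / (81.6 − 14.0)
  = 1.780 / 67.60 = 0.02634 hr⁻¹
t½ = ln 2 / k = ln 2 / 0.02634 ≈ 26.3 hours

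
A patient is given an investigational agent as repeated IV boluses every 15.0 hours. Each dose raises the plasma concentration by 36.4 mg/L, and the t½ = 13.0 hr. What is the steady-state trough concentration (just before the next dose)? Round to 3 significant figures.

k = ln 2 / 13.0 = 0.05332 hr⁻¹
Fraction remaining after one interval: e^(−kτ) = e^(−0.05332 × 15.0) = 0.4494
R = 1 / (1 − 0.4494) = 1.816
Css,max = 36.4 × 1.816 = 66.11 mg/L
Css,min = Css,max × e^(−kτ) = 66.11 × 0.4494 ≈ 29.7 mg/L

29.7 mg/L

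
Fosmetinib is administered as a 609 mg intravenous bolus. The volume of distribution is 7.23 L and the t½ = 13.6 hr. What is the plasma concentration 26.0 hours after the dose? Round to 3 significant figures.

C₀ = dose / V = 609 / 7.23 = 84.23 mg/L
k = ln 2 / 13.6 = 0.05097 hr⁻¹
C(t) = C₀ e^(−kt) = 84.23 × e^(−0.05097 × 26.0) = 84.23 × e^(−1.325) = 84.23 × 0.2658 ≈ 22.4 mg/L

22.4 mg/L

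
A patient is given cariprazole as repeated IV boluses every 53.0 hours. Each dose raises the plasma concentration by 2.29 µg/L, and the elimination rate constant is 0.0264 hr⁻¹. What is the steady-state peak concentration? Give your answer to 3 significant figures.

Fraction remaining after one interval: e^(−kτ) = e^(−0.02640 × 53.0) = 0.2468
R = 1 / (1 − 0.2468) = 1.328
Css,max = 2.29 × 1.328 ≈ 3.04 µg/L

3.04 µg/L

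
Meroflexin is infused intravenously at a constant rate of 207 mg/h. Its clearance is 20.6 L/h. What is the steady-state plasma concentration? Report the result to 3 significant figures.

Css = infusion rate / CL = 207 / 20.6 ≈ 10.0 µg/mL

10.0 µg/mL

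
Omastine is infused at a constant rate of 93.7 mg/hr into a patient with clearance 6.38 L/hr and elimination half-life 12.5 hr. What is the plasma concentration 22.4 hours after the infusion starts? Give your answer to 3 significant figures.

Css = rate / CL = 93.7 / 6.38 = 14.69 mg/L
k = ln 2 / 12.5 = 0.05545 hr⁻¹
C(t) = Css (1 − e^(−kt)) = 14.69 × (1 − e^(−1.242)) = 14.69 × 0.7112 ≈ 10.4 mg/L

10.4 mg/L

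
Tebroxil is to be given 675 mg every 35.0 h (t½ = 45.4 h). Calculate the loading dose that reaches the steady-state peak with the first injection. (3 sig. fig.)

1630 mg

k = ln 2 / 45.4 = 0.01527 h⁻¹
Accumulation ratio R = 1 / (1 − e^(−kτ)) = 1 / (1 − e^(−0.01527×35.0)) = 1 / (1 − 0.5860) = 2.416
Loading dose = maintenance dose × R = 675 × 2.416 ≈ 1630 mg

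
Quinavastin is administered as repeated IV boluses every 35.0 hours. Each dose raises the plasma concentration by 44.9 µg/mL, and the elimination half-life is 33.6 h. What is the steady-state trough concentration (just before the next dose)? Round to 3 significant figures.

k = ln 2 / 33.6 = 0.02063 h⁻¹
Fraction remaining after one interval: e^(−kτ) = e^(−0.02063 × 35.0) = 0.4858
R = 1 / (1 − 0.4858) = 1.945
Css,max = 44.9 × 1.945 = 87.31 µg/mL
Css,min = Css,max × e^(−kτ) = 87.31 × 0.4858 ≈ 42.4 µg/mL

42.4 µg/mL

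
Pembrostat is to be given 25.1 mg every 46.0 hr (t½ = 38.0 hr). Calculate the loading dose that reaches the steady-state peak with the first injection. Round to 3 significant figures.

44.2 mg

k = ln 2 / 38.0 = 0.01824 hr⁻¹
Accumulation ratio R = 1 / (1 − e^(−kτ)) = 1 / (1 − e^(−0.01824×46.0)) = 1 / (1 − 0.4321) = 1.761
Loading dose = maintenance dose × R = 25.1 × 1.761 ≈ 44.2 mg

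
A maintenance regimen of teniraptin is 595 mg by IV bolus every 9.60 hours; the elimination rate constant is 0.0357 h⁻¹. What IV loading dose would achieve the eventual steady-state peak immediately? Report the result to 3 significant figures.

2050 mg

Accumulation ratio R = 1 / (1 − e^(−kτ)) = 1 / (1 − e^(−0.03570×9.60)) = 1 / (1 − 0.7098) = 3.446
Loading dose = maintenance dose × R = 595 × 3.446 ≈ 2050 mg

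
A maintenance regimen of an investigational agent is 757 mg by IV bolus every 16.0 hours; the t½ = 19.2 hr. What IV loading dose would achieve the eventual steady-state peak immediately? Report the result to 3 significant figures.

k = ln 2 / 19.2 = 0.03610 hr⁻¹
Accumulation ratio R = 1 / (1 − e^(−kτ)) = 1 / (1 − e^(−0.03610×16.0)) = 1 / (1 − 0.5612) = 2.279
Loading dose = maintenance dose × R = 757 × 2.279 ≈ 1730 mg

1730 mg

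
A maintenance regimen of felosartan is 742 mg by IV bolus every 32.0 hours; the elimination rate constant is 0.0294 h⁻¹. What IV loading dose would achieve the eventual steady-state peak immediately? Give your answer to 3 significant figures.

1220 mg

Accumulation ratio R = 1 / (1 − e^(−kτ)) = 1 / (1 − e^(−0.02940×32.0)) = 1 / (1 − 0.3903) = 1.640
Loading dose = maintenance dose × R = 742 × 1.640 ≈ 1220 mg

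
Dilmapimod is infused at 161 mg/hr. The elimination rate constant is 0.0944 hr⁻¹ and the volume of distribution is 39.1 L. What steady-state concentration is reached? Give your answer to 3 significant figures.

CL = k · V = 0.0944 × 39.1 = 3.691 L/hr
Css = rate / CL = 161 / 3.691 ≈ 43.6 mg/L

43.6 mg/L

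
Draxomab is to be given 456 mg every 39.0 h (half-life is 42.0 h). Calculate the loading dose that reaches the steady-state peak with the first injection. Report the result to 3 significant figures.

k = ln 2 / 42.0 = 0.01650 h⁻¹
Accumulation ratio R = 1 / (1 − e^(−kτ)) = 1 / (1 − e^(−0.01650×39.0)) = 1 / (1 − 0.5254) = 2.107
Loading dose = maintenance dose × R = 456 × 2.107 ≈ 961 mg

961 mg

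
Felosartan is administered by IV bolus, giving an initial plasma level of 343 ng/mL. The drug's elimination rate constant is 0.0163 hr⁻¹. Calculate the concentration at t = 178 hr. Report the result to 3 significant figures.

C(t) = C₀ e^(−kt) = 343 × e^(−0.01630 × 178) = 343 × e^(−2.901) = 343 × 0.05495 ≈ 18.8 ng/mL

18.8 ng/mL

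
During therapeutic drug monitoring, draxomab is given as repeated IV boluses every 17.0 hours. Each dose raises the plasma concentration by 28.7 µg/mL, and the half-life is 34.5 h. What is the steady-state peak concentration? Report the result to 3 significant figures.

99.2 µg/mL

k = ln 2 / 34.5 = 0.02009 h⁻¹
Fraction remaining after one interval: e^(−kτ) = e^(−0.02009 × 17.0) = 0.7107
R = 1 / (1 − 0.7107) = 3.456
Css,max = 28.7 × 3.456 ≈ 99.2 µg/mL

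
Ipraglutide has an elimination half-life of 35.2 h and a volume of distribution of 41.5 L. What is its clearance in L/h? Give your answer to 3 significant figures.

0.817 L/h

k = ln 2 / t½ = ln 2 / 35.2 = 0.01969 h⁻¹
CL = k · V = 0.01969 × 41.5 ≈ 0.817 L/h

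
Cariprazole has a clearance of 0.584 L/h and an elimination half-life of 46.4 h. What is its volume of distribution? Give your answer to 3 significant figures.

k = ln 2 / t½ = ln 2 / 46.4 = 0.01494 h⁻¹
V = CL / k = 0.584 / 0.01494 ≈ 39.1 L

39.1 L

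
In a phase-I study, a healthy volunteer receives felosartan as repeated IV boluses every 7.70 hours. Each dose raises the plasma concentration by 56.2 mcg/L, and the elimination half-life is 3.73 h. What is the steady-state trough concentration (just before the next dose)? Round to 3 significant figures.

k = ln 2 / 3.73 = 0.1858 h⁻¹
Fraction remaining after one interval: e^(−kτ) = e^(−0.1858 × 7.70) = 0.2391
R = 1 / (1 − 0.2391) = 1.314
Css,max = 56.2 × 1.314 = 73.86 mcg/L
Css,min = Css,max × e^(−kτ) = 73.86 × 0.2391 ≈ 17.7 mcg/L

17.7 mcg/L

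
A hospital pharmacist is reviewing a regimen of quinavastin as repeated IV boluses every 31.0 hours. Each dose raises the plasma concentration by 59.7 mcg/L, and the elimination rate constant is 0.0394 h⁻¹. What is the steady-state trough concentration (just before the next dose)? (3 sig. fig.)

25.0 mcg/L

Fraction remaining after one interval: e^(−kτ) = e^(−0.03940 × 31.0) = 0.2948
R = 1 / (1 − 0.2948) = 1.418
Css,max = 59.7 × 1.418 = 84.66 mcg/L
Css,min = Css,max × e^(−kτ) = 84.66 × 0.2948 ≈ 25.0 mcg/L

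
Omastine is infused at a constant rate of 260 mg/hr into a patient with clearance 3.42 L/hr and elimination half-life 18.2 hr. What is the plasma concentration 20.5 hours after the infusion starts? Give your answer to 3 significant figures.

41.2 mg/L

Css = rate / CL = 260 / 3.42 = 76.02 mg/L
k = ln 2 / 18.2 = 0.03809 hr⁻¹
C(t) = Css (1 − e^(−kt)) = 76.02 × (1 − e^(−0.7807)) = 76.02 × 0.5419 ≈ 41.2 mg/L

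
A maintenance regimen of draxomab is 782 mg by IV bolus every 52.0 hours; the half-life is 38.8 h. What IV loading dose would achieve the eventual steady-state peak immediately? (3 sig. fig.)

1290 mg

k = ln 2 / 38.8 = 0.01786 h⁻¹
Accumulation ratio R = 1 / (1 − e^(−kτ)) = 1 / (1 − e^(−0.01786×52.0)) = 1 / (1 − 0.3950) = 1.653
Loading dose = maintenance dose × R = 782 × 1.653 ≈ 1290 mg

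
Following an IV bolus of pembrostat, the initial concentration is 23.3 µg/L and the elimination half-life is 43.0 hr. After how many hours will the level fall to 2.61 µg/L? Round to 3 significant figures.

136 hours

k = ln 2 / 43.0 = 0.01612 hr⁻¹
C(t) = C₀ e^(−kt)  ⇒  t = ln(C₀/C) / k
t = ln(23.3/2.61) / 0.01612 = 2.189 / 0.01612 ≈ 136 hours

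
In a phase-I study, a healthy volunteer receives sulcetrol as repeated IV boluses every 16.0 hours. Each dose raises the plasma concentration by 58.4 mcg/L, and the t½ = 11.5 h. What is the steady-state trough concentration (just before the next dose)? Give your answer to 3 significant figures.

36.0 mcg/L

k = ln 2 / 11.5 = 0.06027 h⁻¹
Fraction remaining after one interval: e^(−kτ) = e^(−0.06027 × 16.0) = 0.3812
R = 1 / (1 − 0.3812) = 1.616
Css,max = 58.4 × 1.616 = 94.38 mcg/L
Css,min = Css,max × e^(−kτ) = 94.38 × 0.3812 ≈ 36.0 mcg/L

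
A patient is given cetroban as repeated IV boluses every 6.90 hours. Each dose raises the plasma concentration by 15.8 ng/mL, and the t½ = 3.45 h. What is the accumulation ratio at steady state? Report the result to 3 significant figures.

k = ln 2 / 3.45 = 0.2009 h⁻¹
Fraction remaining after one interval: e^(−kτ) = e^(−0.2009 × 6.90) = 0.2500
R = 1 / (1 − 0.2500) = 1 / 0.7500 ≈ 1.33

1.33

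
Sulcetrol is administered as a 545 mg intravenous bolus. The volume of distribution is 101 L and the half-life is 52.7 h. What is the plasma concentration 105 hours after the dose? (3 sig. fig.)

1.36 µg/mL

C₀ = dose / V = 545 / 101 = 5.396 µg/mL
k = ln 2 / 52.7 = 0.01315 h⁻¹
C(t) = C₀ e^(−kt) = 5.396 × e^(−0.01315 × 105) = 5.396 × e^(−1.381) = 5.396 × 0.2513 ≈ 1.36 µg/mL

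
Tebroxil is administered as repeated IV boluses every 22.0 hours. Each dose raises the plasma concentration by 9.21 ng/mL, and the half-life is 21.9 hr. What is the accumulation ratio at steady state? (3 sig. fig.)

k = ln 2 / 21.9 = 0.03165 hr⁻¹
Fraction remaining after one interval: e^(−kτ) = e^(−0.03165 × 22.0) = 0.4984
R = 1 / (1 − 0.4984) = 1 / 0.5016 ≈ 1.99

1.99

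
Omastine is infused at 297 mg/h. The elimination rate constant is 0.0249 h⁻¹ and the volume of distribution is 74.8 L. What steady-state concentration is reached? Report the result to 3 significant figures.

CL = k · V = 0.0249 × 74.8 = 1.863 L/h
Css = rate / CL = 297 / 1.863 ≈ 159 mg/L

159 mg/L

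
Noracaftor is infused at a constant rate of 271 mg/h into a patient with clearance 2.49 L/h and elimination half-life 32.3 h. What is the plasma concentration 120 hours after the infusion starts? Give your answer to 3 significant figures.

Css = rate / CL = 271 / 2.49 = 108.8 mg/L
k = ln 2 / 32.3 = 0.02146 h⁻¹
C(t) = Css (1 − e^(−kt)) = 108.8 × (1 − e^(−2.575)) = 108.8 × 0.9239 ≈ 101 mg/L

101 mg/L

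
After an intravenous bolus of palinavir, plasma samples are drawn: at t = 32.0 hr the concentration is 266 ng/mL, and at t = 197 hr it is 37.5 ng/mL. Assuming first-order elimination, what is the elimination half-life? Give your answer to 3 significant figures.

k = ln(C₁/C₂) / (t₂ − t₁) = ln(266/37.5) / (197 − 32.0)
  = 1.959 / 165.0 = 0.01187 hr⁻¹
t½ = ln 2 / k = ln 2 / 0.01187 ≈ 58.4 hours

58.4 hours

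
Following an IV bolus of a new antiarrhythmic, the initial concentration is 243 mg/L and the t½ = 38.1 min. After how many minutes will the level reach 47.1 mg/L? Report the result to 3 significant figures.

90.2 minutes

k = ln 2 / 38.1 = 0.01819 min⁻¹
C(t) = C₀ e^(−kt)  ⇒  t = ln(C₀/C) / k
t = ln(243/47.1) / 0.01819 = 1.641 / 0.01819 ≈ 90.2 minutes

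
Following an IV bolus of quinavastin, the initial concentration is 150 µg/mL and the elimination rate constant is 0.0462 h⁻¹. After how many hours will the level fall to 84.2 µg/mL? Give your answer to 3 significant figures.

12.5 hours

C(t) = C₀ e^(−kt)  ⇒  t = ln(C₀/C) / k
t = ln(150/84.2) / 0.04620 = 0.5774 / 0.04620 ≈ 12.5 hours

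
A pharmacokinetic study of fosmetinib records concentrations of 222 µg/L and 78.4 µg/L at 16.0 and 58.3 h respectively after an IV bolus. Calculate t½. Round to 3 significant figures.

k = ln(C₁/C₂) / (t₂ − t₁) = ln(222/78.4) / (58.3 − 16.0)
  = 1.041 / 42.30 = 0.02461 h⁻¹
t½ = ln 2 / k = ln 2 / 0.02461 ≈ 28.2 hours

28.2 hours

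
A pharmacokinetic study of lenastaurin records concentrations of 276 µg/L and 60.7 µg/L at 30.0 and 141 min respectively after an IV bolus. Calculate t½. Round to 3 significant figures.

k = ln(C₁/C₂) / (t₂ − t₁) = ln(276/60.7) / (141 − 30.0)
  = 1.514 / 111.0 = 0.01364 min⁻¹
t½ = ln 2 / k = ln 2 / 0.01364 ≈ 50.8 minutes

50.8 minutes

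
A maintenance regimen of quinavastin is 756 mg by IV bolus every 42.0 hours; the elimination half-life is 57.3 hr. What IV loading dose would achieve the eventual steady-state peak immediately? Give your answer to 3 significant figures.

k = ln 2 / 57.3 = 0.01210 hr⁻¹
Accumulation ratio R = 1 / (1 − e^(−kτ)) = 1 / (1 − e^(−0.01210×42.0)) = 1 / (1 − 0.6017) = 2.510
Loading dose = maintenance dose × R = 756 × 2.510 ≈ 1900 mg

1900 mg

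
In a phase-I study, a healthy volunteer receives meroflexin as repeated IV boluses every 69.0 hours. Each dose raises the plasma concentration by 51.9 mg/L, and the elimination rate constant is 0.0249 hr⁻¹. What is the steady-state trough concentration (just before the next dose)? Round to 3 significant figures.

11.3 mg/L

Fraction remaining after one interval: e^(−kτ) = e^(−0.02490 × 69.0) = 0.1794
R = 1 / (1 − 0.1794) = 1.219
Css,max = 51.9 × 1.219 = 63.25 mg/L
Css,min = Css,max × e^(−kτ) = 63.25 × 0.1794 ≈ 11.3 mg/L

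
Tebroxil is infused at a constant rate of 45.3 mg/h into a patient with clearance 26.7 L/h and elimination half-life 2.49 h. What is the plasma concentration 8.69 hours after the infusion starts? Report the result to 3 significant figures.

Css = rate / CL = 45.3 / 26.7 = 1.697 µg/mL
k = ln 2 / 2.49 = 0.2784 h⁻¹
C(t) = Css (1 − e^(−kt)) = 1.697 × (1 − e^(−2.419)) = 1.697 × 0.9110 ≈ 1.55 µg/mL

1.55 µg/mL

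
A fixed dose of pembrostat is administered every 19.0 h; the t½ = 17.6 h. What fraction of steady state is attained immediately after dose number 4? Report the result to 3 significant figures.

k = ln 2 / 17.6 = 0.03938 h⁻¹
f_n = 1 − e^(−nkτ) = 1 − e^(−4 × 0.03938 × 19.0) = 1 − e^(−2.993) = 1 − 0.05013 ≈ 0.950

0.950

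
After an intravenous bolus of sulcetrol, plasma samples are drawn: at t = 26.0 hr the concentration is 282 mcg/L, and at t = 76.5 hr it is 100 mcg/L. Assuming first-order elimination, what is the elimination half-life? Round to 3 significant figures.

k = ln(C₁/C₂) / (t₂ − t₁) = ln(282/100) / (76.5 − 26.0)
  = 1.037 / 50.50 = 0.02053 hr⁻¹
t½ = ln 2 / k = ln 2 / 0.02053 ≈ 33.8 hours

33.8 hours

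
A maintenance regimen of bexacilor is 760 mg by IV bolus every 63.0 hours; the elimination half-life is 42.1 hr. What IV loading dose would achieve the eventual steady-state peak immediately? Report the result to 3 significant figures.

k = ln 2 / 42.1 = 0.01646 hr⁻¹
Accumulation ratio R = 1 / (1 − e^(−kτ)) = 1 / (1 − e^(−0.01646×63.0)) = 1 / (1 − 0.3544) = 1.549
Loading dose = maintenance dose × R = 760 × 1.549 ≈ 1180 mg

1180 mg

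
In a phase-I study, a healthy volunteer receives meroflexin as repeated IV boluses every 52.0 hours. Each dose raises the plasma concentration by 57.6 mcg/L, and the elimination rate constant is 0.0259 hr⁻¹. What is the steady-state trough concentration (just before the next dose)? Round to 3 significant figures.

20.2 mcg/L

Fraction remaining after one interval: e^(−kτ) = e^(−0.02590 × 52.0) = 0.2601
R = 1 / (1 − 0.2601) = 1.351
Css,max = 57.6 × 1.351 = 77.85 mcg/L
Css,min = Css,max × e^(−kτ) = 77.85 × 0.2601 ≈ 20.2 mcg/L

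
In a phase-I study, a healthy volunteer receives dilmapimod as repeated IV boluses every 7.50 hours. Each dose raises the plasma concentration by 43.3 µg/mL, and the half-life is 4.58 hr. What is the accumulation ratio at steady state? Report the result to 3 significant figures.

k = ln 2 / 4.58 = 0.1513 hr⁻¹
Fraction remaining after one interval: e^(−kτ) = e^(−0.1513 × 7.50) = 0.3214
R = 1 / (1 − 0.3214) = 1 / 0.6786 ≈ 1.47

1.47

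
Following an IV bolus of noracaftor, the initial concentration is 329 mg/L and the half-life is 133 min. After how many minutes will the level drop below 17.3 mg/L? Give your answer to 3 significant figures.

565 minutes

k = ln 2 / 133 = 0.005212 min⁻¹
C(t) = C₀ e^(−kt)  ⇒  t = ln(C₀/C) / k
t = ln(329/17.3) / 0.005212 = 2.945 / 0.005212 ≈ 565 minutes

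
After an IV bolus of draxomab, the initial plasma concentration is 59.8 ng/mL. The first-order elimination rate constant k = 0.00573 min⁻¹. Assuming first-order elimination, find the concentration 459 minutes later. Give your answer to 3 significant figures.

4.31 ng/mL

C(t) = C₀ e^(−kt) = 59.8 × e^(−0.005730 × 459) = 59.8 × e^(−2.630) = 59.8 × 0.07207 ≈ 4.31 ng/mL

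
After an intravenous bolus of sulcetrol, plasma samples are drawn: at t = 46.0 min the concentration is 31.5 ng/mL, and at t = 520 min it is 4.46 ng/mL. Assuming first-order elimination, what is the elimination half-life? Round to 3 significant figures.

168 minutes

k = ln(C₁/C₂) / (t₂ − t₁) = ln(31.5/4.46) / (520 − 46.0)
  = 1.955 / 474.0 = 0.004124 min⁻¹
t½ = ln 2 / k = ln 2 / 0.004124 ≈ 168 minutes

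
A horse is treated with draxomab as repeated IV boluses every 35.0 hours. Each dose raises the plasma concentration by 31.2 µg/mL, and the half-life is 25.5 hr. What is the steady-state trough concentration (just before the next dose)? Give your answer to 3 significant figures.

19.6 µg/mL

k = ln 2 / 25.5 = 0.02718 hr⁻¹
Fraction remaining after one interval: e^(−kτ) = e^(−0.02718 × 35.0) = 0.3862
R = 1 / (1 − 0.3862) = 1.629
Css,max = 31.2 × 1.629 = 50.83 µg/mL
Css,min = Css,max × e^(−kτ) = 50.83 × 0.3862 ≈ 19.6 µg/mL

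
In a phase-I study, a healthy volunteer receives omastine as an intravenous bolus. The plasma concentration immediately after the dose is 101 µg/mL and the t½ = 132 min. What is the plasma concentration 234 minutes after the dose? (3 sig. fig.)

29.6 µg/mL

k = ln 2 / 132 = 0.005251 min⁻¹
234 min is 1.773 half-lives, so C = 101 × (1/2)^1.773 = 101 × 0.2927 ≈ 29.6 µg/mL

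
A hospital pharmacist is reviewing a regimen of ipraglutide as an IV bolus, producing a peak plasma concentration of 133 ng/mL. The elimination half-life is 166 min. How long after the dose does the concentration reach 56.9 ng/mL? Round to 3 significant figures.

203 minutes

k = ln 2 / 166 = 0.004176 min⁻¹
C(t) = C₀ e^(−kt)  ⇒  t = ln(C₀/C) / k
t = ln(133/56.9) / 0.004176 = 0.8491 / 0.004176 ≈ 203 minutes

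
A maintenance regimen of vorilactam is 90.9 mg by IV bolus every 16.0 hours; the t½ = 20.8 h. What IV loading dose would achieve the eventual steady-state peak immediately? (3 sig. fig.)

k = ln 2 / 20.8 = 0.03332 h⁻¹
Accumulation ratio R = 1 / (1 − e^(−kτ)) = 1 / (1 − e^(−0.03332×16.0)) = 1 / (1 − 0.5867) = 2.420
Loading dose = maintenance dose × R = 90.9 × 2.420 ≈ 220 mg

220 mg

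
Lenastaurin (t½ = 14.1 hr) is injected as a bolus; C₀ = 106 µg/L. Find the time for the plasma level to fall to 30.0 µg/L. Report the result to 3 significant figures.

k = ln 2 / 14.1 = 0.04916 hr⁻¹
C(t) = C₀ e^(−kt)  ⇒  t = ln(C₀/C) / k
t = ln(106/30.0) / 0.04916 = 1.262 / 0.04916 ≈ 25.7 hours

25.7 hours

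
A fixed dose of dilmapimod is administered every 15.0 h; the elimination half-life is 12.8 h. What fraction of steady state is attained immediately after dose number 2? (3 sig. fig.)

0.803

k = ln 2 / 12.8 = 0.05415 h⁻¹
f_n = 1 − e^(−nkτ) = 1 − e^(−2 × 0.05415 × 15.0) = 1 − e^(−1.625) = 1 − 0.1970 ≈ 0.803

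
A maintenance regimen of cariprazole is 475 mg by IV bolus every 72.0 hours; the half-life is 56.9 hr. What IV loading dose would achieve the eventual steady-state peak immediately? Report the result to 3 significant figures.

k = ln 2 / 56.9 = 0.01218 hr⁻¹
Accumulation ratio R = 1 / (1 − e^(−kτ)) = 1 / (1 − e^(−0.01218×72.0)) = 1 / (1 − 0.4160) = 1.712
Loading dose = maintenance dose × R = 475 × 1.712 ≈ 813 mg

813 mg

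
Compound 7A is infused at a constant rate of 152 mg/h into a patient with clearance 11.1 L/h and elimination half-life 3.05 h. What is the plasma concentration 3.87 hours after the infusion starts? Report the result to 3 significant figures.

8.01 µg/mL

Css = rate / CL = 152 / 11.1 = 13.69 µg/mL
k = ln 2 / 3.05 = 0.2273 h⁻¹
C(t) = Css (1 − e^(−kt)) = 13.69 × (1 − e^(−0.8795)) = 13.69 × 0.5850 ≈ 8.01 µg/mL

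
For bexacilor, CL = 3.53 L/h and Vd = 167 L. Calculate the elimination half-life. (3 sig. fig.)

k = CL / V = 3.53 / 167 = 0.02114 h⁻¹
t½ = ln 2 / k = ln 2 / 0.02114 ≈ 32.8 hours

32.8 hours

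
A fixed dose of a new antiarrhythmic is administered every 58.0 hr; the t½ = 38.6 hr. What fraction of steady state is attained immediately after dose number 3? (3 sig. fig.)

0.956

k = ln 2 / 38.6 = 0.01796 hr⁻¹
f_n = 1 − e^(−nkτ) = 1 − e^(−3 × 0.01796 × 58.0) = 1 − e^(−3.125) = 1 − 0.04396 ≈ 0.956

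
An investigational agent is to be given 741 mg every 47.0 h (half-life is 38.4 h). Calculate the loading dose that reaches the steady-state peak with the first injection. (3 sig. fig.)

k = ln 2 / 38.4 = 0.01805 h⁻¹
Accumulation ratio R = 1 / (1 − e^(−kτ)) = 1 / (1 − e^(−0.01805×47.0)) = 1 / (1 − 0.4281) = 1.749
Loading dose = maintenance dose × R = 741 × 1.749 ≈ 1300 mg

1300 mg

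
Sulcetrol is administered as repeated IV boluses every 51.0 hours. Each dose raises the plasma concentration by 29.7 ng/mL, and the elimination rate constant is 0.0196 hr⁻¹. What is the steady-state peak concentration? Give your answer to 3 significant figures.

47.0 ng/mL

Fraction remaining after one interval: e^(−kτ) = e^(−0.01960 × 51.0) = 0.3680
R = 1 / (1 − 0.3680) = 1.582
Css,max = 29.7 × 1.582 ≈ 47.0 ng/mL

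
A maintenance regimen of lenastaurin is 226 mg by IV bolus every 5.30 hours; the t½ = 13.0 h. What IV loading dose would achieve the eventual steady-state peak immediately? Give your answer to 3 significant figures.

k = ln 2 / 13.0 = 0.05332 h⁻¹
Accumulation ratio R = 1 / (1 − e^(−kτ)) = 1 / (1 − e^(−0.05332×5.30)) = 1 / (1 − 0.7538) = 4.062
Loading dose = maintenance dose × R = 226 × 4.062 ≈ 918 mg

918 mg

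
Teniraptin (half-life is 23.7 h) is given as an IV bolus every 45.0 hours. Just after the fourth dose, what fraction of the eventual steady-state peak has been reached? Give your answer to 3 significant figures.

k = ln 2 / 23.7 = 0.02925 h⁻¹
f_n = 1 − e^(−nkτ) = 1 − e^(−4 × 0.02925 × 45.0) = 1 − e^(−5.264) = 1 − 0.005172 ≈ 0.995

0.995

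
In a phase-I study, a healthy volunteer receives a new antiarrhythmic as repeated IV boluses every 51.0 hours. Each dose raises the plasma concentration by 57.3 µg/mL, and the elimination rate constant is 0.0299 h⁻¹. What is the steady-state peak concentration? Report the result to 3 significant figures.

73.2 µg/mL

Fraction remaining after one interval: e^(−kτ) = e^(−0.02990 × 51.0) = 0.2176
R = 1 / (1 − 0.2176) = 1.278
Css,max = 57.3 × 1.278 ≈ 73.2 µg/mL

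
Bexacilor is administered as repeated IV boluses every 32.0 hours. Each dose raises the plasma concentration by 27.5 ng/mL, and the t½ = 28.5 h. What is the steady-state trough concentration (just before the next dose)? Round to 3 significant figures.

23.4 ng/mL

k = ln 2 / 28.5 = 0.02432 h⁻¹
Fraction remaining after one interval: e^(−kτ) = e^(−0.02432 × 32.0) = 0.4592
R = 1 / (1 − 0.4592) = 1.849
Css,max = 27.5 × 1.849 = 50.85 ng/mL
Css,min = Css,max × e^(−kτ) = 50.85 × 0.4592 ≈ 23.4 ng/mL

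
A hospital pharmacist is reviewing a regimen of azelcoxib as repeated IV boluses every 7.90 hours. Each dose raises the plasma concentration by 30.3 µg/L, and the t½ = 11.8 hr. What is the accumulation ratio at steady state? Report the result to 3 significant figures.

2.69

k = ln 2 / 11.8 = 0.05874 hr⁻¹
Fraction remaining after one interval: e^(−kτ) = e^(−0.05874 × 7.90) = 0.6287
R = 1 / (1 − 0.6287) = 1 / 0.3713 ≈ 2.69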